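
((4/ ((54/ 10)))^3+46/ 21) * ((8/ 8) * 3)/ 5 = 357806/ 229635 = 1.56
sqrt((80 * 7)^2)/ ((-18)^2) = 140/ 81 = 1.73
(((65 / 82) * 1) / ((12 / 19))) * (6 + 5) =13585 / 984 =13.81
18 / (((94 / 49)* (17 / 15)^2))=99225 / 13583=7.31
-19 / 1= -19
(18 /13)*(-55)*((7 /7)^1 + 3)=-3960 /13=-304.62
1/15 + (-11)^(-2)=136/1815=0.07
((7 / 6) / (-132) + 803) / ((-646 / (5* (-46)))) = 73136435 / 255816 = 285.89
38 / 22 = 19 / 11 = 1.73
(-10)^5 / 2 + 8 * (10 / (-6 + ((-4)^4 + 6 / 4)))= -25149840 / 503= -49999.68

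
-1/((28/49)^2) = -49/16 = -3.06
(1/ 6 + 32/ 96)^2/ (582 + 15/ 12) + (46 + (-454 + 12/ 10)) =-406.80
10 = 10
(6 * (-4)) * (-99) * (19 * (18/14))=406296/7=58042.29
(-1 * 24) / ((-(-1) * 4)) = -6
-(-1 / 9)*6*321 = 214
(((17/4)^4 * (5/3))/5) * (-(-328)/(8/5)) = 17121805/768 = 22294.02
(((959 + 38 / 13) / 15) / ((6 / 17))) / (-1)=-42517 / 234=-181.70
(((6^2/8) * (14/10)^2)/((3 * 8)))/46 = 147/18400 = 0.01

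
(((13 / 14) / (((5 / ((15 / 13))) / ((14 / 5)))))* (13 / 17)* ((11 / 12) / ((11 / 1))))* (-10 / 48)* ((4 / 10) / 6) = -13 / 24480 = -0.00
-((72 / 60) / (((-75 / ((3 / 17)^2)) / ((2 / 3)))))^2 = -144 / 1305015625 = -0.00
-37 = -37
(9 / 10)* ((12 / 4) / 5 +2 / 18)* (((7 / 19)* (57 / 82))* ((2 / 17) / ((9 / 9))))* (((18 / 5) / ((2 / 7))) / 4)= 5292 / 87125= 0.06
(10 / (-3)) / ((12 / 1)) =-5 / 18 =-0.28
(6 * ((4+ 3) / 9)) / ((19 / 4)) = 56 / 57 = 0.98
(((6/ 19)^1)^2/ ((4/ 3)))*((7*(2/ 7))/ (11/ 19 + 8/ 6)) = 0.08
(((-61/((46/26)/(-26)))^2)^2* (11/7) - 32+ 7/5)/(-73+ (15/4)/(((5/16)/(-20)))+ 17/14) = -19878281036135775938/6107529825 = -3254716981.45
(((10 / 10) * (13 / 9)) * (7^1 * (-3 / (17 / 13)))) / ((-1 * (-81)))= -1183 / 4131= -0.29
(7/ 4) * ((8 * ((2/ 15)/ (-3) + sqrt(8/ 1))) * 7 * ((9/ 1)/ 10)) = -98/ 25 + 882 * sqrt(2)/ 5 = 245.55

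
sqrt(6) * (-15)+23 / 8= -33.87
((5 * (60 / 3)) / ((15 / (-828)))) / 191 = -5520 / 191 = -28.90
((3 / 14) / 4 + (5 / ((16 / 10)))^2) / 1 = 4399 / 448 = 9.82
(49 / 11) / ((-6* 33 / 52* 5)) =-0.23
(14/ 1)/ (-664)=-7/ 332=-0.02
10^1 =10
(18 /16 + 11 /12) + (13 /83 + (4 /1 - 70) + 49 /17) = -2062973 /33864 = -60.92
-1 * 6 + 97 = 91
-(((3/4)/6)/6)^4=-1/5308416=-0.00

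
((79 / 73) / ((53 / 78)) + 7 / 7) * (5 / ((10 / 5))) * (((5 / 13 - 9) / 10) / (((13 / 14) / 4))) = -15728608 / 653861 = -24.05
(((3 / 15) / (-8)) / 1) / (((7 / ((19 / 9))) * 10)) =-19 / 25200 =-0.00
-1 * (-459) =459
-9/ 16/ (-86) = 9/ 1376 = 0.01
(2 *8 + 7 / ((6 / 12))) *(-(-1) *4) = 120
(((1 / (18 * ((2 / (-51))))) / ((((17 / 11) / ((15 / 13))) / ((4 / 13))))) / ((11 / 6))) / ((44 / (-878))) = 6585 / 1859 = 3.54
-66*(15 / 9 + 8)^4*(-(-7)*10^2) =-10892127400 / 27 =-403412125.93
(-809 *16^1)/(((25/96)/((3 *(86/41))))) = -320596992/1025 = -312777.55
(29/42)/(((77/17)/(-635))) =-313055/3234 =-96.80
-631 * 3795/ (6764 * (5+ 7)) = -798215/ 27056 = -29.50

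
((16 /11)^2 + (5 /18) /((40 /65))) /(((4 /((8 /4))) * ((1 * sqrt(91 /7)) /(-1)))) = -44729 * sqrt(13) /453024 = -0.36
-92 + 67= -25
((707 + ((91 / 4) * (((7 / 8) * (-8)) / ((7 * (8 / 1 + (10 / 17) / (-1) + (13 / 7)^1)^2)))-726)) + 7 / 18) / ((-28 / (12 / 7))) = 826725889 / 715366092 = 1.16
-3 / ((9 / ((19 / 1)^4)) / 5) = -217201.67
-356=-356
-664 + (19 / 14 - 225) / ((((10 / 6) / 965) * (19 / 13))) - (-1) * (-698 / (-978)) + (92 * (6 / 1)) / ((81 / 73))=-103912631899 / 1170666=-88763.69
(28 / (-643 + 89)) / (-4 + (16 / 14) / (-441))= 21609 / 1711306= 0.01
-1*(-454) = 454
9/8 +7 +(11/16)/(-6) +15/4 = 1129/96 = 11.76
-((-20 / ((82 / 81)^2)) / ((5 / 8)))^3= 144603922678272 / 4750104241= 30442.26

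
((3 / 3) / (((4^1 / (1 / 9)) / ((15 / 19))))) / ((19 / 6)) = 5 / 722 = 0.01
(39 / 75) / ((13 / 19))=0.76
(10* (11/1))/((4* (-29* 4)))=-55/232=-0.24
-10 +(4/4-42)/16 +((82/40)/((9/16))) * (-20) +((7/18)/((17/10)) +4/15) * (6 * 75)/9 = -16505/272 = -60.68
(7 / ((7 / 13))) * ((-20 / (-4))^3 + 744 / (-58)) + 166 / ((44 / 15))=1514.83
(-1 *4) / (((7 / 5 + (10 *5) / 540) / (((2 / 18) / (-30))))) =4 / 403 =0.01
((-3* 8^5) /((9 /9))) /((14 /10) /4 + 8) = -1966080 /167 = -11772.93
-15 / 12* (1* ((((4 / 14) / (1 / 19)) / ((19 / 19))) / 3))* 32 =-1520 / 21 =-72.38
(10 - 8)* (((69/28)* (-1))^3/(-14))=2.14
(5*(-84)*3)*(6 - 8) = 2520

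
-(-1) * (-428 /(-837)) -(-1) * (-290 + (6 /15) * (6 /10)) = -6052528 /20925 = -289.25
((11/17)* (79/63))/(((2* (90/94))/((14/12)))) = 40843/82620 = 0.49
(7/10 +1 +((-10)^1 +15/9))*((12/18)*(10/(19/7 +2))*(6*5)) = -27860/99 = -281.41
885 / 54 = 295 / 18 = 16.39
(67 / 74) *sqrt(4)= 67 / 37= 1.81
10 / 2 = 5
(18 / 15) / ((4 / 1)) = 3 / 10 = 0.30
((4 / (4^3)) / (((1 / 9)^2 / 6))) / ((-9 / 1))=-27 / 8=-3.38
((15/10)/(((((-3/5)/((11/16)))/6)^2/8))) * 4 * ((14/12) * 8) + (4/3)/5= 317629/15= 21175.27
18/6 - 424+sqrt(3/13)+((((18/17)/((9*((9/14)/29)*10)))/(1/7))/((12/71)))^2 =sqrt(39)/13+1309323781/21068100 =62.63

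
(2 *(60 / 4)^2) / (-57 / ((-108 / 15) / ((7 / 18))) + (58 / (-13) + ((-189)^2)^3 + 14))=1263600 / 127987609773929117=0.00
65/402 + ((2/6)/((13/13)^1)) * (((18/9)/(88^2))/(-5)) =209711/1297120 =0.16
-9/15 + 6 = 27/5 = 5.40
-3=-3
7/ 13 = 0.54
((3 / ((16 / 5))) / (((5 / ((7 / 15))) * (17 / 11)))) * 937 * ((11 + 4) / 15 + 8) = 649341 / 1360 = 477.46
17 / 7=2.43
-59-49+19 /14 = -1493 /14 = -106.64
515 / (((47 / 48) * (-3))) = -8240 / 47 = -175.32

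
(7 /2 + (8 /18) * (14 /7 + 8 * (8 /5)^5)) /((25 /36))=4688054 /78125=60.01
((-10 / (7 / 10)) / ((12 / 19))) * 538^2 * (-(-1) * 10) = -1374859000 / 21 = -65469476.19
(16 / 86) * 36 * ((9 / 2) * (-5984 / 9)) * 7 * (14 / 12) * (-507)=82973309.02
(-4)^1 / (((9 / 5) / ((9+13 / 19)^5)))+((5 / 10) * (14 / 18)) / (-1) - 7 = -8436572818127 / 44569782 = -189289.08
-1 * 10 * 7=-70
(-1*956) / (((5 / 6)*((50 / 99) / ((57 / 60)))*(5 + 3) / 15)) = -4046031 / 1000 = -4046.03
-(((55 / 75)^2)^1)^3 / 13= -1771561 / 148078125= -0.01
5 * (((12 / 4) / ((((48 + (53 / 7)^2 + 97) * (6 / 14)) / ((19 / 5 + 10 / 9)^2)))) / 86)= 16752463 / 345304620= 0.05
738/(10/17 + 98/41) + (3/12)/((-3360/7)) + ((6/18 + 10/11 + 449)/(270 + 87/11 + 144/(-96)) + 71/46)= 11658325645621/46456894080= 250.95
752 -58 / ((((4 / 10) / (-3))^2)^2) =-1462109 / 8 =-182763.62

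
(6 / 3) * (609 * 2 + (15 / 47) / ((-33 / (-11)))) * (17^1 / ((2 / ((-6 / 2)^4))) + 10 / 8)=157955509 / 94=1680377.76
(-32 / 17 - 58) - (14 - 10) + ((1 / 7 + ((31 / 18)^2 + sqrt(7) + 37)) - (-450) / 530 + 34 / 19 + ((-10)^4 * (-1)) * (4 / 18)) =-87100341971 / 38825892 + sqrt(7) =-2240.71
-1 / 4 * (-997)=997 / 4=249.25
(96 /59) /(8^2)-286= -33745 /118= -285.97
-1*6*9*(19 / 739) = -1026 / 739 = -1.39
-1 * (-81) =81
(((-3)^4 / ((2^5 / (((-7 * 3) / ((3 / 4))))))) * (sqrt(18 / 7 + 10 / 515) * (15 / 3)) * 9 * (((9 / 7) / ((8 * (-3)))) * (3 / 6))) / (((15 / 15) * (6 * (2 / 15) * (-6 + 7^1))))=54675 * sqrt(336707) / 184576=171.89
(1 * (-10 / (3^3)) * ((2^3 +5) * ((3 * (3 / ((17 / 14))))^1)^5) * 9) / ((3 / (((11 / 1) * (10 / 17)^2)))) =-504598846752000 / 410338673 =-1229713.11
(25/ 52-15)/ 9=-755/ 468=-1.61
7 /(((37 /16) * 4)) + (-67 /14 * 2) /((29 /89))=-214947 /7511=-28.62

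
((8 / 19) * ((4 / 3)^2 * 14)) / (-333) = -1792 / 56943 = -0.03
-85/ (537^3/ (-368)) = 31280/ 154854153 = 0.00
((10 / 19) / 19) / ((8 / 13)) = 65 / 1444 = 0.05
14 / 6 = 7 / 3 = 2.33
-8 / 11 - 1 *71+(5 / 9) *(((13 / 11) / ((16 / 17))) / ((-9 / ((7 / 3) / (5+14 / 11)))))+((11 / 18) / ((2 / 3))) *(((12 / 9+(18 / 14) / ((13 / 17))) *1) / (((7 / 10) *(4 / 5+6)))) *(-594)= -13313132946097 / 31956292368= -416.60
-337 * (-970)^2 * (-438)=138882485400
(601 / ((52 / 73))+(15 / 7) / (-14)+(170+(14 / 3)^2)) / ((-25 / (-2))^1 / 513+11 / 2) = 1353312867 / 7221032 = 187.41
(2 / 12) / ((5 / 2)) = 1 / 15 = 0.07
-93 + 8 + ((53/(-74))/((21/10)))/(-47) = -3103850/36519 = -84.99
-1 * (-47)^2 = -2209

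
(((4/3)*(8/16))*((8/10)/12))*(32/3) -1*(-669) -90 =78229/135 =579.47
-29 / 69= -0.42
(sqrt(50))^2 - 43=7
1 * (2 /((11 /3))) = 6 /11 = 0.55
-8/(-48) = 1/6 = 0.17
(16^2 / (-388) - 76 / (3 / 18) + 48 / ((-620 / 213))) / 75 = -7113812 / 1127625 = -6.31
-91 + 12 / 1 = -79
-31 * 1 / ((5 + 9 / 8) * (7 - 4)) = -248 / 147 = -1.69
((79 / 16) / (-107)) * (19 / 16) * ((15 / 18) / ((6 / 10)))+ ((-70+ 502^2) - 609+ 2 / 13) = 1610925387887 / 6409728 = 251325.08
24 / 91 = 0.26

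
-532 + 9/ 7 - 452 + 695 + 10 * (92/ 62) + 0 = -59214/ 217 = -272.88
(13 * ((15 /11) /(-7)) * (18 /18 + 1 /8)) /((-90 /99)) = 351 /112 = 3.13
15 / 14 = 1.07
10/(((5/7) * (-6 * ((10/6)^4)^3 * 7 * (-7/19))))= 3365793/1708984375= 0.00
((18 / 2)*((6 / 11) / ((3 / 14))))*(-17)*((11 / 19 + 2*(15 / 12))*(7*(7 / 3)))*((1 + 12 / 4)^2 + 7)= -94147326 / 209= -450465.67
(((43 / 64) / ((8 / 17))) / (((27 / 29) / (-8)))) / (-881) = 21199 / 1522368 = 0.01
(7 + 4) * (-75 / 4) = -825 / 4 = -206.25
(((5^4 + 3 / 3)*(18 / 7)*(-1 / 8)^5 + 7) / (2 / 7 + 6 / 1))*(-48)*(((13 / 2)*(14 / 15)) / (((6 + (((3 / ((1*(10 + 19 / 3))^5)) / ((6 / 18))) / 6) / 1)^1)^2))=-2894207608640663323243781 / 323560970699468229066240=-8.94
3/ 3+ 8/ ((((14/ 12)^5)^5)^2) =1804931292867130259105425457373301639598257/ 1798465042647412146620280340569649349251249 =1.00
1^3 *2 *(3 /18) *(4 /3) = 4 /9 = 0.44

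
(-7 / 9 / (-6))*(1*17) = 119 / 54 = 2.20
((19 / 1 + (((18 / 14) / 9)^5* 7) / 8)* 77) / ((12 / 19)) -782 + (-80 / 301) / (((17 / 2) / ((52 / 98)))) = 12311242417 / 8023456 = 1534.41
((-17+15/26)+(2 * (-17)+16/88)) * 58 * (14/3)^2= -81673396/1287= -63460.29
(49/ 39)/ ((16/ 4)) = 0.31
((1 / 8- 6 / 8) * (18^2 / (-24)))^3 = 2460375 / 4096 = 600.68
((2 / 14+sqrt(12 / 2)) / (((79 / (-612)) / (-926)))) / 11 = 566712 / 6083+566712 * sqrt(6) / 869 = 1690.58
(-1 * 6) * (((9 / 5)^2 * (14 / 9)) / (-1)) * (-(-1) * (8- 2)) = 4536 / 25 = 181.44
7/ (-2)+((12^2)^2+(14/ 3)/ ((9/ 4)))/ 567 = 1012693/ 30618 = 33.08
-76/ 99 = -0.77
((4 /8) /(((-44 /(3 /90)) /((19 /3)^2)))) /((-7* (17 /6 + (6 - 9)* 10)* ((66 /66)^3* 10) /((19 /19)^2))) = -0.00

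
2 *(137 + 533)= 1340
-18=-18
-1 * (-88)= 88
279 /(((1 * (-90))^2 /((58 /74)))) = 899 /33300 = 0.03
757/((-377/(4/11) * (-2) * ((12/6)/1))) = 757/4147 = 0.18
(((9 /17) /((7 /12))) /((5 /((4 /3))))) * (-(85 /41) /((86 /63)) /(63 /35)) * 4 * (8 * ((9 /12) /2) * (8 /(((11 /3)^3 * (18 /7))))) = -362880 /2346553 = -0.15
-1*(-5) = 5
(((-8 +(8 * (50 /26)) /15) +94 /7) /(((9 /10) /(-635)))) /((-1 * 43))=11188700 /105651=105.90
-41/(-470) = 41/470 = 0.09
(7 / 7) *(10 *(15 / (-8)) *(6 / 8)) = -225 / 16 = -14.06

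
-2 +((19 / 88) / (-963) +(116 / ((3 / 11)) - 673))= -249.67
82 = 82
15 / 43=0.35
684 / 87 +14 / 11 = 2914 / 319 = 9.13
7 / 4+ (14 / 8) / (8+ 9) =63 / 34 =1.85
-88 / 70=-1.26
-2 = -2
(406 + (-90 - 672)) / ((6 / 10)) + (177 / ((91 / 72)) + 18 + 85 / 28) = -432.25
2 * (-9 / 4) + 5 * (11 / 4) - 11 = -1.75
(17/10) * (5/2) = 17/4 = 4.25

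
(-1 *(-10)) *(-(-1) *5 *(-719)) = -35950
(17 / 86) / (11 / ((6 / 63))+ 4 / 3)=0.00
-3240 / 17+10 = -3070 / 17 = -180.59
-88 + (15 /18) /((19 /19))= -523 /6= -87.17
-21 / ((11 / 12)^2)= -3024 / 121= -24.99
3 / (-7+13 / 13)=-1 / 2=-0.50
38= 38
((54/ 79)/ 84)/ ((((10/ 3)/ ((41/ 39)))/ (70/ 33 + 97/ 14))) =514263/ 22142120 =0.02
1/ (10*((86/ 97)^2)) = 9409/ 73960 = 0.13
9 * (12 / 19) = 108 / 19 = 5.68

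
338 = 338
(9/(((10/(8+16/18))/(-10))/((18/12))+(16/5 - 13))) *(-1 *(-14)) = -1008/79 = -12.76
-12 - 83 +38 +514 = 457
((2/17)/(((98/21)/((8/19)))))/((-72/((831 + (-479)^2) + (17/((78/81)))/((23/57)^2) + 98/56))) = -6337352897/186586764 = -33.96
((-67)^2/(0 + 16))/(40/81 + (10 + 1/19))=6908571/259696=26.60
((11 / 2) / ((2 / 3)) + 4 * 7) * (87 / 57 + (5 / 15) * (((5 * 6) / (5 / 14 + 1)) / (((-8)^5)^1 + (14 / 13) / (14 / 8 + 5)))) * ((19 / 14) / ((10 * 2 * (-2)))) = -2417836633 / 1288169344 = -1.88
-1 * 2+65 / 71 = -77 / 71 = -1.08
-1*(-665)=665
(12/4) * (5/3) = 5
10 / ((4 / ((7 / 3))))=35 / 6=5.83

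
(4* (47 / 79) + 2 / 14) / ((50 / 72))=3.63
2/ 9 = 0.22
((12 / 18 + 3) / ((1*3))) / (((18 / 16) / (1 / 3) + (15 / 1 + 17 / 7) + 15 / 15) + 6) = 616 / 14013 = 0.04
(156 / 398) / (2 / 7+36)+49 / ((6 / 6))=1238650 / 25273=49.01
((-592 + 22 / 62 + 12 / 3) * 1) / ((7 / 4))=-72868 / 217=-335.80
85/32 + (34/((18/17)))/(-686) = 257771/98784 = 2.61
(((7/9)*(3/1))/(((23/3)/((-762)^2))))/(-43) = -4064508/989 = -4109.71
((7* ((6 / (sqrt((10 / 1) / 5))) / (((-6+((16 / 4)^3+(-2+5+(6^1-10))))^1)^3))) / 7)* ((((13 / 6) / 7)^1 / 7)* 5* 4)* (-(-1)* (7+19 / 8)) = 1625* sqrt(2) / 12099276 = 0.00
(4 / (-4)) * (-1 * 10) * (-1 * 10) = -100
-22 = -22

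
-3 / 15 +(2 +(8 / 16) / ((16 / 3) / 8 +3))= 213 / 110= 1.94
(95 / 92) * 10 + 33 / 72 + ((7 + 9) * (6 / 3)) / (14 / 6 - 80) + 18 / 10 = 7827829 / 643080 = 12.17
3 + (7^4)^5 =79792266297612004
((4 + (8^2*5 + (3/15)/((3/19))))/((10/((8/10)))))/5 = 9758/1875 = 5.20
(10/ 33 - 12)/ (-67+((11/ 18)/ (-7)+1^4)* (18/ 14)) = 0.18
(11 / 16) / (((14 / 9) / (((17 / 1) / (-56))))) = -1683 / 12544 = -0.13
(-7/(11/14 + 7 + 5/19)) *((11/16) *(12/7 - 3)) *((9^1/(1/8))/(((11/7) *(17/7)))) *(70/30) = 1231713/36397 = 33.84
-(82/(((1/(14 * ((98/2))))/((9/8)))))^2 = -16019205489/4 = -4004801372.25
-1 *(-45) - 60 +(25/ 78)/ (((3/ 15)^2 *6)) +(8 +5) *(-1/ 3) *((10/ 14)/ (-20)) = -22129/ 1638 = -13.51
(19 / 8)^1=19 / 8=2.38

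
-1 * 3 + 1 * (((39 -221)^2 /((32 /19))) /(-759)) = -175555 /6072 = -28.91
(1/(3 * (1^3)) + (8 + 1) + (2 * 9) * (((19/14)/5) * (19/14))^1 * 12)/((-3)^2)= 65342/6615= 9.88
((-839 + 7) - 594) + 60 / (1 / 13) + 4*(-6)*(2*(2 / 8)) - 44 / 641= -421822 / 641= -658.07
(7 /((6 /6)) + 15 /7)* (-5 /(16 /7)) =-20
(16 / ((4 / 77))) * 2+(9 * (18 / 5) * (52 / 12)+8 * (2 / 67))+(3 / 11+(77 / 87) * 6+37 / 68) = 762.77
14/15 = 0.93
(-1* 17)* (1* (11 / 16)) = -187 / 16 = -11.69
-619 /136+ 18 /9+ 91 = 88.45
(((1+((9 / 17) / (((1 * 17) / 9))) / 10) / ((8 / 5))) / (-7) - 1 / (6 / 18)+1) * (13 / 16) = -880191 / 517888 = -1.70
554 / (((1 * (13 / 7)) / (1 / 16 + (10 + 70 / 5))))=746515 / 104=7178.03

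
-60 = -60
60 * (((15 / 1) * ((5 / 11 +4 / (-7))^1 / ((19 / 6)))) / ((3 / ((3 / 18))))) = -2700 / 1463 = -1.85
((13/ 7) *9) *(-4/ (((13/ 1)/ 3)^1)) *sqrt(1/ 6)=-18 *sqrt(6)/ 7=-6.30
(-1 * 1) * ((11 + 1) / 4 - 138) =135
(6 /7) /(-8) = -3 /28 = -0.11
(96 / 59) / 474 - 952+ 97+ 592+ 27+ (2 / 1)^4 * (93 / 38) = -196.84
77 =77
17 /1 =17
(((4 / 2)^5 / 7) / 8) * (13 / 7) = 52 / 49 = 1.06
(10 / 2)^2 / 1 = 25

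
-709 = -709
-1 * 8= -8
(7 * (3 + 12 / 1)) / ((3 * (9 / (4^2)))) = 62.22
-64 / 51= -1.25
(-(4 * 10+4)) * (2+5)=-308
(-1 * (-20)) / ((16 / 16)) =20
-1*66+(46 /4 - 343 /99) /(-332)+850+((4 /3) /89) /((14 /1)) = 32106618583 /40953528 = 783.98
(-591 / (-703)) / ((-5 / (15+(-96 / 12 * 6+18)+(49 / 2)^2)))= -1383531 / 14060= -98.40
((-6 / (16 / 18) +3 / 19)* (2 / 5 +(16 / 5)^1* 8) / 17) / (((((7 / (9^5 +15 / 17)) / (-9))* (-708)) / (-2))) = 2162.26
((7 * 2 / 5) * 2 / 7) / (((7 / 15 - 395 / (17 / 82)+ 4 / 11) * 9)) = -0.00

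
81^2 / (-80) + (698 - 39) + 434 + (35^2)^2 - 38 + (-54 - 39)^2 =120819759 / 80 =1510246.99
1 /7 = 0.14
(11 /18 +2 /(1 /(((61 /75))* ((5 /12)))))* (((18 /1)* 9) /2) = 104.40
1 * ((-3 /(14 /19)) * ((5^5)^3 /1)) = -1739501953125 /14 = -124250139508.93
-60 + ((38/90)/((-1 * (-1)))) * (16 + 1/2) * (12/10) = -1291/25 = -51.64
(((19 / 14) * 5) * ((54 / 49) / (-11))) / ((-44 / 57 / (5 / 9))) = 81225 / 166012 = 0.49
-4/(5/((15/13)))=-12/13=-0.92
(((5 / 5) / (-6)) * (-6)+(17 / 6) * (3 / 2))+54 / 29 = 825 / 116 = 7.11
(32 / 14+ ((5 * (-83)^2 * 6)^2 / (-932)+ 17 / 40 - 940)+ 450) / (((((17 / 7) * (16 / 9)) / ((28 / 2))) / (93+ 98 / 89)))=-315509832101285325 / 22561856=-13984214423.73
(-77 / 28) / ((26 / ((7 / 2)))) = -77 / 208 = -0.37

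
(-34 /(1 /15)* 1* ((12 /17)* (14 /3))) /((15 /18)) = -2016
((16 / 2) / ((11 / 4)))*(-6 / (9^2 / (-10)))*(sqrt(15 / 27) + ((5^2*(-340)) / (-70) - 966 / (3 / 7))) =-3184640 / 693 + 640*sqrt(5) / 891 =-4593.83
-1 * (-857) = 857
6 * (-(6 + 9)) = -90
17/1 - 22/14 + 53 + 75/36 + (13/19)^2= 2152399/30324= 70.98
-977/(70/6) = -2931/35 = -83.74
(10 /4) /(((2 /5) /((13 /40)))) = 65 /32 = 2.03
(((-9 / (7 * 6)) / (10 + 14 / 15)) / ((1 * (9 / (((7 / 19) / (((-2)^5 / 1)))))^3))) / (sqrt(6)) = 245 * sqrt(6) / 35827858538496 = 0.00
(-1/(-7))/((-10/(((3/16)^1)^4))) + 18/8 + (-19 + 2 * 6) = -21790801/4587520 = -4.75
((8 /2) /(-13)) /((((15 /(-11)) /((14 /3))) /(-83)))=-87.40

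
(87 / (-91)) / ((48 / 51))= -1479 / 1456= -1.02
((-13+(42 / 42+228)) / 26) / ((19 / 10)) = 1080 / 247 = 4.37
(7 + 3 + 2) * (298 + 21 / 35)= 17916 / 5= 3583.20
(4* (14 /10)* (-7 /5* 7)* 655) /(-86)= 89866 /215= 417.98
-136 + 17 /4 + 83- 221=-1079 /4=-269.75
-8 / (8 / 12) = -12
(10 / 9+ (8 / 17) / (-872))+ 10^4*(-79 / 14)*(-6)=39524619647 / 116739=338572.54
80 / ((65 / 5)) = 80 / 13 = 6.15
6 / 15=2 / 5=0.40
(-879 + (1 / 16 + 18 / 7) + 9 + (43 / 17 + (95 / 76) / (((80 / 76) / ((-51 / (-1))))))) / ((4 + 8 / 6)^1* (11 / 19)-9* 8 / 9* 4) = 43643133 / 1568896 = 27.82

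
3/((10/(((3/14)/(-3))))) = -3/140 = -0.02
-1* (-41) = 41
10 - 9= 1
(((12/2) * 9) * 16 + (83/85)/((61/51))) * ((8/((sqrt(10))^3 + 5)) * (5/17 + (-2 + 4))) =-2110152/25925 + 4220304 * sqrt(10)/25925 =433.39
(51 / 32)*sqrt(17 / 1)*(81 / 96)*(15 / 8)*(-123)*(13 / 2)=-33027345*sqrt(17) / 16384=-8311.48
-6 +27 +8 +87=116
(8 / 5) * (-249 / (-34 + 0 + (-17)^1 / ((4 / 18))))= 3984 / 1105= 3.61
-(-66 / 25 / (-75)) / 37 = -22 / 23125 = -0.00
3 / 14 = 0.21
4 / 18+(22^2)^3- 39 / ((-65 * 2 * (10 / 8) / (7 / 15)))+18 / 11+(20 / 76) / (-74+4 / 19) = 1967113023551297 / 17349750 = 113379905.97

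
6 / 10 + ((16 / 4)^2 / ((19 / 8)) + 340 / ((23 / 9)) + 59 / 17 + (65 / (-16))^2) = 1524833177 / 9509120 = 160.35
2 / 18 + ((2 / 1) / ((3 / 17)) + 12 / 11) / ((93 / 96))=12.94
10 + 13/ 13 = 11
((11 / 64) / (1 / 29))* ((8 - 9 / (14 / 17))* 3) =-39237 / 896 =-43.79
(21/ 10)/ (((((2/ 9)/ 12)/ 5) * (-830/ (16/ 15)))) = -1512/ 2075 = -0.73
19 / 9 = 2.11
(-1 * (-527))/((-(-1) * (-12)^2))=527/144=3.66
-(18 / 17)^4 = -1.26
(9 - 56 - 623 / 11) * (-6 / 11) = 6840 / 121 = 56.53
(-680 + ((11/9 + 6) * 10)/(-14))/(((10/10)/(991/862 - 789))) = 29314516955/54306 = 539802.54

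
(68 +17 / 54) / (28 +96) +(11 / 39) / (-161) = 0.55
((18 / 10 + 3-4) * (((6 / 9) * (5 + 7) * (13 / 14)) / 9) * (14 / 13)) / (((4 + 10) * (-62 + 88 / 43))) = -0.00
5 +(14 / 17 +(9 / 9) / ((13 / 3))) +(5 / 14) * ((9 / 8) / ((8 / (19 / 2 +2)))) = 2626431 / 396032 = 6.63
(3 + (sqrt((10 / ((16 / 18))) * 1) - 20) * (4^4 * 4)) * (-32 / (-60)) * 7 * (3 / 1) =-1146712 / 5 + 86016 * sqrt(5) / 5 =-190874.88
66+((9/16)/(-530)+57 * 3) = 2009751/8480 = 237.00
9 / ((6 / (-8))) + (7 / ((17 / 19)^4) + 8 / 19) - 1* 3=-5802624 / 1586899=-3.66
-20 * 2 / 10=-4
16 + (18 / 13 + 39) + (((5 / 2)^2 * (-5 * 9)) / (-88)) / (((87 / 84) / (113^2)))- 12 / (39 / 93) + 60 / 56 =9157282349 / 232232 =39431.61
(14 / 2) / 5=7 / 5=1.40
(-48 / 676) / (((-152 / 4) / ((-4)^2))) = 0.03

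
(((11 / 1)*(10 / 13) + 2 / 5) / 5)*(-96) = -170.14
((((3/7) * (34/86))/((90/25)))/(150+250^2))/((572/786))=2227/2157315160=0.00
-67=-67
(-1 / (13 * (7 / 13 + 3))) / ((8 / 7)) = -7 / 368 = -0.02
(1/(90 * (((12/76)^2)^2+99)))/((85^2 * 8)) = 130321/67115475720000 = 0.00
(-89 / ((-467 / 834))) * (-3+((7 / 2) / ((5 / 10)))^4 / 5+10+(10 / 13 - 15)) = 2281929918 / 30355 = 75174.76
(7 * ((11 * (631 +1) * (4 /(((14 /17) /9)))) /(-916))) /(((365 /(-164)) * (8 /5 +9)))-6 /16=695100333 /7088008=98.07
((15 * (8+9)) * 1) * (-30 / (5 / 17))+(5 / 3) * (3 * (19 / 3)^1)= -77935 / 3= -25978.33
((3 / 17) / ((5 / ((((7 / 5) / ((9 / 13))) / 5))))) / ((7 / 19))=247 / 6375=0.04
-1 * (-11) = 11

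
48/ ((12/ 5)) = 20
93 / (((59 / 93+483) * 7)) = 0.03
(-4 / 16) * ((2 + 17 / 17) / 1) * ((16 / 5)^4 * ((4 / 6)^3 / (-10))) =65536 / 28125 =2.33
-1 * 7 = -7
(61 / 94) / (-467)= -61 / 43898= -0.00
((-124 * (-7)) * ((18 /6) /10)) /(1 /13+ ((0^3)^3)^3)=16926 /5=3385.20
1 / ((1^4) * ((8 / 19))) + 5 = 59 / 8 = 7.38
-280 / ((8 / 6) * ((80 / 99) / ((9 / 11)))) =-1701 / 8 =-212.62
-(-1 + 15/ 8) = -7/ 8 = -0.88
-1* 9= -9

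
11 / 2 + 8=27 / 2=13.50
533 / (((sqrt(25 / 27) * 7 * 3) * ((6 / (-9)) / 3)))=-4797 * sqrt(3) / 70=-118.69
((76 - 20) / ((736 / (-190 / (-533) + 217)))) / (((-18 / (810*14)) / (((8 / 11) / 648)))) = -411355 / 35178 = -11.69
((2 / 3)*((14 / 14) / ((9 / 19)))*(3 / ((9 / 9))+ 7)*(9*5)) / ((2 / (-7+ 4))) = -950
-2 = -2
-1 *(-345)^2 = -119025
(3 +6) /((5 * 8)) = 9 /40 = 0.22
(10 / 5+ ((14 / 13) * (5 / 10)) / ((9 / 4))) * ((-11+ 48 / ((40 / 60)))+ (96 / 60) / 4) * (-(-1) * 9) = 80434 / 65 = 1237.45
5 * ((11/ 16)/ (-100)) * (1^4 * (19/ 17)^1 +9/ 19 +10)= -1287/ 3230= -0.40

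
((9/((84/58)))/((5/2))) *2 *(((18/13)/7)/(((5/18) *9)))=6264/15925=0.39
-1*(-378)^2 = -142884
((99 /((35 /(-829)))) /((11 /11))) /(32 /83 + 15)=-6811893 /44695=-152.41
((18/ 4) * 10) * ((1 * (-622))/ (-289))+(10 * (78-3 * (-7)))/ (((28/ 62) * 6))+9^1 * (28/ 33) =20910909/ 44506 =469.84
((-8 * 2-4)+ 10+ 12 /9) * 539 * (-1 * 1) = 14014 /3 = 4671.33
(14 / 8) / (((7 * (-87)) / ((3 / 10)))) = -0.00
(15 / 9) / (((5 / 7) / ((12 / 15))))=1.87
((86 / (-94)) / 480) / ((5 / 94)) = -0.04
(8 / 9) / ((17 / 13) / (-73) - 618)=-7592 / 5278491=-0.00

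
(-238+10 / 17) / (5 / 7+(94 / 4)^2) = -113008 / 263211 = -0.43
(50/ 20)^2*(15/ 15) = 25/ 4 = 6.25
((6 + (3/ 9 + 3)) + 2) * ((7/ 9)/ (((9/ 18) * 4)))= 119/ 27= 4.41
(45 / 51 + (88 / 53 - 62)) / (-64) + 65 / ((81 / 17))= 68057971 / 4670784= 14.57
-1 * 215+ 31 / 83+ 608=32650 / 83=393.37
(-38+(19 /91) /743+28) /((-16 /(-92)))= -15550553 /270452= -57.50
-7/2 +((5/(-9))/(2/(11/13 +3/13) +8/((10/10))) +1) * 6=895/414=2.16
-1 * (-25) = 25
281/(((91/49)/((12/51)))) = 7868/221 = 35.60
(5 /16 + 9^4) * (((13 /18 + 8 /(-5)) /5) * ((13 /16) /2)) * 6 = -2807.69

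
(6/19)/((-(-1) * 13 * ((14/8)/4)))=96/1729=0.06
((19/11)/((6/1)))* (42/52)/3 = 133/1716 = 0.08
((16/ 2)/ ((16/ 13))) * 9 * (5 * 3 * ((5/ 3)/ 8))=2925/ 16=182.81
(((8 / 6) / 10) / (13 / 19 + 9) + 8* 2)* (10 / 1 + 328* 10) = 7270571 / 138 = 52685.30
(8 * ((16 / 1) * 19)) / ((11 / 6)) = 14592 / 11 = 1326.55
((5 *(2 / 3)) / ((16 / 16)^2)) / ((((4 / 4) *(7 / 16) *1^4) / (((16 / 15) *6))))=1024 / 21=48.76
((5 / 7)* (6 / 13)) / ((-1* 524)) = -15 / 23842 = -0.00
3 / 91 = 0.03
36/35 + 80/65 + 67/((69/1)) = 101417/31395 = 3.23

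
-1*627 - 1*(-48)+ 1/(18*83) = -579.00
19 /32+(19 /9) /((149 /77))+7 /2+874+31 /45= 20976187 /23840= 879.87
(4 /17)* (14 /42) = 4 /51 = 0.08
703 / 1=703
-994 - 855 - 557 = -2406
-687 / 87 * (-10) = 2290 / 29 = 78.97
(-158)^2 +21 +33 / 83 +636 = 2126576 / 83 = 25621.40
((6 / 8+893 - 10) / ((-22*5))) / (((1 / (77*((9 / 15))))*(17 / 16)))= -29694 / 85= -349.34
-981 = -981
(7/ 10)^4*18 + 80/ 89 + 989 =442428201/ 445000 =994.22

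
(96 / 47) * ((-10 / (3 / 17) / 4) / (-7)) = 4.13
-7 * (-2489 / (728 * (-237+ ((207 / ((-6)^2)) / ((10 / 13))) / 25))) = -311125 / 3077113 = -0.10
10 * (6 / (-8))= -15 / 2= -7.50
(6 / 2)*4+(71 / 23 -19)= -90 / 23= -3.91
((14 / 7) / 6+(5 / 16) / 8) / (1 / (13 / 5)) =1859 / 1920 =0.97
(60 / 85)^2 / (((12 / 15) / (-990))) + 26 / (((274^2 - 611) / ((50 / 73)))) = -193737004660 / 314197621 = -616.61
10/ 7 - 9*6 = -368/ 7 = -52.57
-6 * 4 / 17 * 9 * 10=-2160 / 17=-127.06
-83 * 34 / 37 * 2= -5644 / 37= -152.54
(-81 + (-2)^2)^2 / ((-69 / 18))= -35574 / 23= -1546.70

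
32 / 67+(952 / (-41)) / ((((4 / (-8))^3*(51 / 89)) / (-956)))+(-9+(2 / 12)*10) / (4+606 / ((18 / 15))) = -1299923661106 / 4194669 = -309898.98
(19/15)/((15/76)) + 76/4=5719/225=25.42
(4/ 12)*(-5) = -5/ 3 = -1.67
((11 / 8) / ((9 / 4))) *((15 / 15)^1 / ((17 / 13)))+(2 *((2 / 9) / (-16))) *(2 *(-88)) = 1639 / 306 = 5.36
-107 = -107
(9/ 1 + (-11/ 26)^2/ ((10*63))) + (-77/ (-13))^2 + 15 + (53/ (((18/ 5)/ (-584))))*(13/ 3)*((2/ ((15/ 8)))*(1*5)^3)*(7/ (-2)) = 66641739580889/ 3832920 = 17386676.37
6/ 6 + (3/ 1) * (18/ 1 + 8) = 79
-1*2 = -2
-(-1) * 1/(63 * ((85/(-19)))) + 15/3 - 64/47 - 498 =-124424318/251685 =-494.37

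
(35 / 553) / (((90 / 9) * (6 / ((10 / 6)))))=5 / 2844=0.00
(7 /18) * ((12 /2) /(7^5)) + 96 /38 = 345763 /136857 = 2.53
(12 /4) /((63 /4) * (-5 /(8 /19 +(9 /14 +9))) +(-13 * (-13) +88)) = 16062 /1334083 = 0.01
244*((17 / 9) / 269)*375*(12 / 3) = 2074000 / 807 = 2570.01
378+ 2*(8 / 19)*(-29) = 6718 / 19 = 353.58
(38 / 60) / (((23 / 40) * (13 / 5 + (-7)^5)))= -190 / 2898759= -0.00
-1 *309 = -309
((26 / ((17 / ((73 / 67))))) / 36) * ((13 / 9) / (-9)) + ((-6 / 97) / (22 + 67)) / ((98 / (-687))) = -0.00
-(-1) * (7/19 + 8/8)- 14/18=101/171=0.59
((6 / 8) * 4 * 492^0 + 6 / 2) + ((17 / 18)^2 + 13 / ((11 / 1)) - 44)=-128041 / 3564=-35.93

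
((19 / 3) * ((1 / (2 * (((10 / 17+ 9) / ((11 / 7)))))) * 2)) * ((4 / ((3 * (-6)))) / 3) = -7106 / 92421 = -0.08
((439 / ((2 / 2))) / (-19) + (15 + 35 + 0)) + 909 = 17782 / 19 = 935.89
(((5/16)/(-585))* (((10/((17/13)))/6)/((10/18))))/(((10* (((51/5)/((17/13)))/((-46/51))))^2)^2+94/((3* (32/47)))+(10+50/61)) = -17070301/779039659970104829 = -0.00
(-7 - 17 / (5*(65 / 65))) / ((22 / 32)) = -832 / 55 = -15.13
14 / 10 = 7 / 5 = 1.40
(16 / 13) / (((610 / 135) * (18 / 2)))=0.03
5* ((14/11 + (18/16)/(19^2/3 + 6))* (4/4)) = 213725/33352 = 6.41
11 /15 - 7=-94 /15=-6.27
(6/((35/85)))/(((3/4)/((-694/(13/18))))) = -1698912/91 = -18669.36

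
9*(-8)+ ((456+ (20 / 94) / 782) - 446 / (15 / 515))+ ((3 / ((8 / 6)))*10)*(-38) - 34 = -872043766 / 55131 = -15817.67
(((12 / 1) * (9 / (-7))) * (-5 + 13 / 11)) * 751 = 44240.73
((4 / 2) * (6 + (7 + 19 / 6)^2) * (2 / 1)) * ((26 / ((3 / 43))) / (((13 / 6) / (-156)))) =-35212528 / 3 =-11737509.33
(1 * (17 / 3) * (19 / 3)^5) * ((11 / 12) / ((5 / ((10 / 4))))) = 463030513 / 17496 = 26464.94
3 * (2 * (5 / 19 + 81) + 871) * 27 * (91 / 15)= 48248109 / 95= 507874.83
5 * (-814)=-4070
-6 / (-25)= 6 / 25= 0.24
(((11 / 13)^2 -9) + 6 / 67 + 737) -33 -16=7697438 / 11323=679.81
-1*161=-161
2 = 2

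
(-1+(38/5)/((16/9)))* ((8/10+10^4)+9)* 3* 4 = 19669257/50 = 393385.14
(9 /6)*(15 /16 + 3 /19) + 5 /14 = 8513 /4256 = 2.00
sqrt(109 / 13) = sqrt(1417) / 13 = 2.90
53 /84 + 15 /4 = 92 /21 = 4.38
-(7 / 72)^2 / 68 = -49 / 352512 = -0.00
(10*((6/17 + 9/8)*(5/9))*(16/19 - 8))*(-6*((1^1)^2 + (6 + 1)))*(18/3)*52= 16723200/19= 880168.42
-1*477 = -477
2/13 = 0.15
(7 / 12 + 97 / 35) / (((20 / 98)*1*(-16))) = -9863 / 9600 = -1.03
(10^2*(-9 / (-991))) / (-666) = -50 / 36667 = -0.00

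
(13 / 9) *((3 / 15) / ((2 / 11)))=143 / 90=1.59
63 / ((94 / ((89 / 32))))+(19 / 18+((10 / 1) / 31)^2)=78663679 / 26016192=3.02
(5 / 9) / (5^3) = 1 / 225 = 0.00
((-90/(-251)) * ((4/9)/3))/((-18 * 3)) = -20/20331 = -0.00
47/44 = 1.07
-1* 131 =-131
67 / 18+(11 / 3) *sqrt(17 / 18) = 11 *sqrt(34) / 18+67 / 18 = 7.29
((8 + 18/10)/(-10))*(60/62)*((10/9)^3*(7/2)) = -34300/7533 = -4.55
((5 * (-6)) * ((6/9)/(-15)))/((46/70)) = 140/69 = 2.03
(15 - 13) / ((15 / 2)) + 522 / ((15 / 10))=5224 / 15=348.27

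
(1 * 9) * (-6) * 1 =-54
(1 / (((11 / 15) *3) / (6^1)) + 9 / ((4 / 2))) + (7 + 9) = 511 / 22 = 23.23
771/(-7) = -771/7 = -110.14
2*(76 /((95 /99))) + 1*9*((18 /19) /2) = 15453 /95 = 162.66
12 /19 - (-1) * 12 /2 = 126 /19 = 6.63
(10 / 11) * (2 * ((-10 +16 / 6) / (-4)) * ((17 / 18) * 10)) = 31.48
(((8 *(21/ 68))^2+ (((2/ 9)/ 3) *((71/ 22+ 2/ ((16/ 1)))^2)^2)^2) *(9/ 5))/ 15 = 11.23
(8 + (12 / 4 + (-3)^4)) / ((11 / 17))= 1564 / 11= 142.18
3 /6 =1 /2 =0.50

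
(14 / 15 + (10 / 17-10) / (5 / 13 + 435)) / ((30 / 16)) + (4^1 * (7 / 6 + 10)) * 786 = 35108.49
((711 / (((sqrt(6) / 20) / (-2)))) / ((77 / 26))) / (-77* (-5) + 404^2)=-123240* sqrt(6) / 12597277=-0.02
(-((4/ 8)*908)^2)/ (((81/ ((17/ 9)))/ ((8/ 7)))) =-28031776/ 5103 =-5493.20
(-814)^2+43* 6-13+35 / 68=45073223 / 68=662841.51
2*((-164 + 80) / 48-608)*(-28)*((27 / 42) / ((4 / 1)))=21951 / 4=5487.75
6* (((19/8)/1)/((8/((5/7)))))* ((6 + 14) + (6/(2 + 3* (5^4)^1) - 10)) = 668895/52556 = 12.73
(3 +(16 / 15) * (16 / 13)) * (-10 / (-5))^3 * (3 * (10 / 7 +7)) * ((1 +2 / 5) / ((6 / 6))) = 396952 / 325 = 1221.39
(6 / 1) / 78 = 1 / 13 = 0.08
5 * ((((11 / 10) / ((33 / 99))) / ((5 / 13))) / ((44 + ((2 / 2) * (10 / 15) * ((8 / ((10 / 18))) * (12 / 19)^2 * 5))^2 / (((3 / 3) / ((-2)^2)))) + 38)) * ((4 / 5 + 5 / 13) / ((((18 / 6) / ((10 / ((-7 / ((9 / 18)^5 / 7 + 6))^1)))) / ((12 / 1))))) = -12725454687 / 11300200688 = -1.13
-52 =-52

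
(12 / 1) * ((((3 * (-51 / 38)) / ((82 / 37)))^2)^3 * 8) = 98737058301010447463883 / 28604523374039209088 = 3451.80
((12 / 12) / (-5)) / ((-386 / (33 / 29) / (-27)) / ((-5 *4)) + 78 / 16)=-7128 / 151357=-0.05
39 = 39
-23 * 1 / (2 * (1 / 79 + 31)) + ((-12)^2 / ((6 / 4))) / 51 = 1.51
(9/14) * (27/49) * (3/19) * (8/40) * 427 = 44469/9310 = 4.78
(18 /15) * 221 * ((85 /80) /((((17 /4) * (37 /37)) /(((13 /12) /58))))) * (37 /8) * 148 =3933137 /4640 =847.66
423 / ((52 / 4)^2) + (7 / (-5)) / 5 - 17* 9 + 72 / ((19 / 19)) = -332833 / 4225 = -78.78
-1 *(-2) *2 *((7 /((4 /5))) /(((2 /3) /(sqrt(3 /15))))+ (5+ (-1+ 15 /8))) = 21 *sqrt(5) /2+ 47 /2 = 46.98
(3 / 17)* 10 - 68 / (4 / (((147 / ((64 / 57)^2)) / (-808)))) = 237314307 / 56262656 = 4.22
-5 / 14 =-0.36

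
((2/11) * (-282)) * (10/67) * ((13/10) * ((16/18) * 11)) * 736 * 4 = -57561088/201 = -286373.57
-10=-10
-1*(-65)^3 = 274625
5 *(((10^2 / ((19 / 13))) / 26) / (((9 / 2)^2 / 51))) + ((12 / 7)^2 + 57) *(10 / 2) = 8366405 / 25137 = 332.83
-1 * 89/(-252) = 89/252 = 0.35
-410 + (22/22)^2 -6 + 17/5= -2058/5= -411.60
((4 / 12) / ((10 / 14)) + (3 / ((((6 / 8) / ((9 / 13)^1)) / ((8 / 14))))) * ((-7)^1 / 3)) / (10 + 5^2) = -629 / 6825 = -0.09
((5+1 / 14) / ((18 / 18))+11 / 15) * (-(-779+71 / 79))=2497731 / 553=4516.69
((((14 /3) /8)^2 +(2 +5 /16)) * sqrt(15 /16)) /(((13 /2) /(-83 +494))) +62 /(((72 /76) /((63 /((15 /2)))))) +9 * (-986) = -124864 /15 +26167 * sqrt(15) /624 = -8161.86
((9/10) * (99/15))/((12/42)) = 2079/100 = 20.79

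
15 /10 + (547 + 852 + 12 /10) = 14017 /10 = 1401.70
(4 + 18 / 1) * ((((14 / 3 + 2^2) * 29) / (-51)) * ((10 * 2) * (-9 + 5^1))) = 8673.46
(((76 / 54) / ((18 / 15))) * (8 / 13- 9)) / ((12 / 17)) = -176035 / 12636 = -13.93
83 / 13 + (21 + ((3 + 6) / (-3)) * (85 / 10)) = 49 / 26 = 1.88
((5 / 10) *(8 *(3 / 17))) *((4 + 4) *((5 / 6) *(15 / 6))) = 200 / 17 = 11.76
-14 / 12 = -1.17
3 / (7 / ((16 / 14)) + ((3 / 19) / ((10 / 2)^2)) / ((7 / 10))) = 15960 / 32633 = 0.49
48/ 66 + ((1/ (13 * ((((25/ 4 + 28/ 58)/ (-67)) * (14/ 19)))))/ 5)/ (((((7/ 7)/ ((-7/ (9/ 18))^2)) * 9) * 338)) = 55121644/ 77213565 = 0.71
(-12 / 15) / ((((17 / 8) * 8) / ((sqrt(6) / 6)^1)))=-2 * sqrt(6) / 255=-0.02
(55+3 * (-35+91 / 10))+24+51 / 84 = 267 / 140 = 1.91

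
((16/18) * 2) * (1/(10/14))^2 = 784/225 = 3.48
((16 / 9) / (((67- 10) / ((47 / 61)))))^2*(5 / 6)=0.00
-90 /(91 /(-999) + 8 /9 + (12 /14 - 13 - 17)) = 629370 /198217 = 3.18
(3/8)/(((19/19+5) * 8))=0.01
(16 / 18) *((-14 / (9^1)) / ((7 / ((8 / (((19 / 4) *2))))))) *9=-256 / 171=-1.50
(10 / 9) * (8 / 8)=10 / 9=1.11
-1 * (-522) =522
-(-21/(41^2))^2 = -441/2825761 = -0.00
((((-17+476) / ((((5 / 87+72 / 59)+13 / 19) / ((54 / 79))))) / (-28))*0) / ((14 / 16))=0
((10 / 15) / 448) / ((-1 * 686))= -0.00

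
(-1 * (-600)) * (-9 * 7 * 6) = -226800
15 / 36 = 5 / 12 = 0.42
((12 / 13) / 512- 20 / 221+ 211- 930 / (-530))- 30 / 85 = 212.31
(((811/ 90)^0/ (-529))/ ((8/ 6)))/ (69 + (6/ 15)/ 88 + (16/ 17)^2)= -47685/ 2350679741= -0.00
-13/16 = -0.81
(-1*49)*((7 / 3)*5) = -1715 / 3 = -571.67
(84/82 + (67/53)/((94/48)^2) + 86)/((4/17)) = 1782080284/4800157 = 371.25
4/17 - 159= -2699/17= -158.76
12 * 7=84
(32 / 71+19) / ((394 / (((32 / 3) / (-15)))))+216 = 135931544 / 629415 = 215.96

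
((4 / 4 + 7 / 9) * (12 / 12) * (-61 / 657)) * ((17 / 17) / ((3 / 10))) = -9760 / 17739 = -0.55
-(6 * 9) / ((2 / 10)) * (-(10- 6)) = 1080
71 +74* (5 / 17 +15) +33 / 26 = 532183 / 442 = 1204.03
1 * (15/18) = 5/6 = 0.83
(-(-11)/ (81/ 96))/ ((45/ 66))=7744/ 405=19.12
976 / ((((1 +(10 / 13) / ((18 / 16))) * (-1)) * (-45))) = 12688 / 985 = 12.88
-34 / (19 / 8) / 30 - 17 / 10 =-1241 / 570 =-2.18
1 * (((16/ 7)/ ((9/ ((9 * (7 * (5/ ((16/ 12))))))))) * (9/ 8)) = 135/ 2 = 67.50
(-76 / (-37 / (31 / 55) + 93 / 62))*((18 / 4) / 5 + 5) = 139004 / 19885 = 6.99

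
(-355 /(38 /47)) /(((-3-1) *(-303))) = -16685 /46056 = -0.36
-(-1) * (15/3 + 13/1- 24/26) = 222/13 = 17.08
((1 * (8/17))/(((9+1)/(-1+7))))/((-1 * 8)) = -3/85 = -0.04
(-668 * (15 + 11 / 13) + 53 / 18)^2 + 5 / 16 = 24527355368545 / 219024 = 111984784.17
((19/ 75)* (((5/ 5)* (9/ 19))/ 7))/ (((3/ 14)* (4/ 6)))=0.12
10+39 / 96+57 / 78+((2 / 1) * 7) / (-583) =2695215 / 242528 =11.11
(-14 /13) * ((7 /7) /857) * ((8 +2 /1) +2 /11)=-1568 /122551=-0.01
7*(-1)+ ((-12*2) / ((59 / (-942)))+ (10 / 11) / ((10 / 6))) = 244499 / 649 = 376.73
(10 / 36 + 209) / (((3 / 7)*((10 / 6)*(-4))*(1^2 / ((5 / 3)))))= -26369 / 216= -122.08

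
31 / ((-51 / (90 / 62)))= -0.88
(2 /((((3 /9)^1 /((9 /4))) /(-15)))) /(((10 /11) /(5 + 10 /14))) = -8910 /7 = -1272.86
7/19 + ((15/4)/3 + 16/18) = 1715/684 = 2.51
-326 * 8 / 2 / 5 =-1304 / 5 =-260.80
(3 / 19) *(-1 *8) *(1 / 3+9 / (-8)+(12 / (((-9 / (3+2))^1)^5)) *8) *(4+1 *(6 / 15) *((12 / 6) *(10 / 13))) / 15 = 3698636 / 1620567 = 2.28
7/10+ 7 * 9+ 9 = 727/10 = 72.70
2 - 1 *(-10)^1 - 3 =9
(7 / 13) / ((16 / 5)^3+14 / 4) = 1750 / 117871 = 0.01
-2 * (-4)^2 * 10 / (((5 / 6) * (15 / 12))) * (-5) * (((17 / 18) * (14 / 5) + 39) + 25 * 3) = 2687488 / 15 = 179165.87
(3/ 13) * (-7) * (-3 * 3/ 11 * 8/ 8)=1.32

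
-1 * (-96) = 96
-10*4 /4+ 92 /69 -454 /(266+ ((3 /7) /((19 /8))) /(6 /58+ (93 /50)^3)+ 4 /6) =-10.37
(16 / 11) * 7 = 112 / 11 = 10.18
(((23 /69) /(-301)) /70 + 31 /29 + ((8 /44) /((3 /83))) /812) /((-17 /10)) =-0.63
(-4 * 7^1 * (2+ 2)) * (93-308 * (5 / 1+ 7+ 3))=507024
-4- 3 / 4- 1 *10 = -59 / 4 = -14.75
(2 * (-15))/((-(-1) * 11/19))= -570/11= -51.82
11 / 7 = 1.57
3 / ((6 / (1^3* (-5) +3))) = -1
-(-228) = 228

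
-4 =-4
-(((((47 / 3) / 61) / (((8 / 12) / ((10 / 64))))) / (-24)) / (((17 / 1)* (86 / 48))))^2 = -55225 / 8144311422976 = -0.00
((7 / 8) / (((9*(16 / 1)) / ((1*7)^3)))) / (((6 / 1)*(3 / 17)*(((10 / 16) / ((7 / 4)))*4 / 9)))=285719 / 23040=12.40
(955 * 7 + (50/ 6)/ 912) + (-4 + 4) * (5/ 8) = 18290185/ 2736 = 6685.01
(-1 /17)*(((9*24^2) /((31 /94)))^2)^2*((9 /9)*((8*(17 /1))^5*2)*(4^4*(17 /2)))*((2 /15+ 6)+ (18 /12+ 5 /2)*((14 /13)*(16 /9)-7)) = 620253063703642998065595978775944757248 /60028865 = 10332580229588598719392680000000.00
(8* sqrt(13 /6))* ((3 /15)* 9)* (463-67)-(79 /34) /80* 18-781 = -1062871 /1360+4752* sqrt(78) /5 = 7612.18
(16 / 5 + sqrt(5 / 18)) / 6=sqrt(10) / 36 + 8 / 15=0.62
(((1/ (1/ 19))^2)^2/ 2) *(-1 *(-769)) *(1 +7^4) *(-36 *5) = -21664878416820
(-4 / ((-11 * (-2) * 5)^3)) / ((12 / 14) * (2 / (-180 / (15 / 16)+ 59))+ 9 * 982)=-931 / 2737922236500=-0.00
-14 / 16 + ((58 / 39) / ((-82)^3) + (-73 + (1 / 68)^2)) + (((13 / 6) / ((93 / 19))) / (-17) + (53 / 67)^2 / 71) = -73.89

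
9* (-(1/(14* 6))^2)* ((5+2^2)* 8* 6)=-27/49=-0.55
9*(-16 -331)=-3123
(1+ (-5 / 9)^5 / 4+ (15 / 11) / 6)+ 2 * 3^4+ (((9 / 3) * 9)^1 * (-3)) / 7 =2757938165 / 18187092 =151.64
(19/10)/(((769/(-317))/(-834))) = 2511591/3845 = 653.21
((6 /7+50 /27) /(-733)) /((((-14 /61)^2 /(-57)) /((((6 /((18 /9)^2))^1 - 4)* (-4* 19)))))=1719399680 /2262771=759.86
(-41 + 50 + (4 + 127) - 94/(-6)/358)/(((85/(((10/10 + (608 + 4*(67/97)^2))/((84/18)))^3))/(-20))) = -257080551820179185611959939/3477654788690555284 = -73923539.70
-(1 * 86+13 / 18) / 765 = -1561 / 13770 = -0.11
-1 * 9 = -9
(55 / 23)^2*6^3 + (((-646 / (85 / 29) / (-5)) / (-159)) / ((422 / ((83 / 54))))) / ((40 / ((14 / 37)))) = 21898995514050701 / 17729673579000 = 1235.16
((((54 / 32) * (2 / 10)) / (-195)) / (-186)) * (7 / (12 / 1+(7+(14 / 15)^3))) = 2835 / 862342624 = 0.00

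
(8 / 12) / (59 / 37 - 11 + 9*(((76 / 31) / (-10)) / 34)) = -194990 / 2769921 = -0.07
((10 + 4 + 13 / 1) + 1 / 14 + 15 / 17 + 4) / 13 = 585 / 238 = 2.46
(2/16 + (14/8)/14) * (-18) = -9/2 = -4.50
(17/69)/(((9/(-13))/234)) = -5746/69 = -83.28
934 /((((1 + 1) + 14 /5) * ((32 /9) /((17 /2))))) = 119085 /256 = 465.18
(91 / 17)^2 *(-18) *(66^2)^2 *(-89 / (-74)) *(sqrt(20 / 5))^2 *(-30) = 15103315300993920 / 10693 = 1412448826427.94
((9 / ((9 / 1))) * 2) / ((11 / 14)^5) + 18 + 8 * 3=7839790 / 161051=48.68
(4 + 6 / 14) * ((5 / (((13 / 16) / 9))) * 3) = 735.82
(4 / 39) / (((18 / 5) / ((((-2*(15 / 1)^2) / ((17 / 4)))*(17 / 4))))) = -500 / 39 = -12.82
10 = 10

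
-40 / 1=-40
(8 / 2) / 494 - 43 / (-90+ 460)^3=101295379 / 12511291000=0.01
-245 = -245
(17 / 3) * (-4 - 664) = -11356 / 3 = -3785.33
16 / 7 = 2.29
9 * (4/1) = 36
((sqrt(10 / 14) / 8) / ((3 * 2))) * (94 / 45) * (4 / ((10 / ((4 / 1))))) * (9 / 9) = 47 * sqrt(35) / 4725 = 0.06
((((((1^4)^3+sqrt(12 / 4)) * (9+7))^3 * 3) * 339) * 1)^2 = 2082298795130880 * sqrt(3)+3609317911560192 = 7215965221266332.88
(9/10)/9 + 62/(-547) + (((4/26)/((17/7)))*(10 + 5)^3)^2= 12212113309607/267160270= 45710.81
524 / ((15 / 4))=2096 / 15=139.73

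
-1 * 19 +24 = 5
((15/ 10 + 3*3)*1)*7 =147/ 2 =73.50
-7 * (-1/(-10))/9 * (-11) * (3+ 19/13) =2233/585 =3.82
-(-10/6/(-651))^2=-0.00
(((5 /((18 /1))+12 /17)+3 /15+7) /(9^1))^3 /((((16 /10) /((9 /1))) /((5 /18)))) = 1962985296761 /1671020565120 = 1.17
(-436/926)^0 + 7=8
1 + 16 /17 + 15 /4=387 /68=5.69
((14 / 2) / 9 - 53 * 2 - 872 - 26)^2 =81522841 / 81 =1006454.83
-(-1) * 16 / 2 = 8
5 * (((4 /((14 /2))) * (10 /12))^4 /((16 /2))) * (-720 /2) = -250000 /21609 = -11.57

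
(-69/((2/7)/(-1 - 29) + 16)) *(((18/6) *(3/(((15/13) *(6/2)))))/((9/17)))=-1547/73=-21.19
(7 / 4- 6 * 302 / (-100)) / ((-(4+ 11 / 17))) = -33779 / 7900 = -4.28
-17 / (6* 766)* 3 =-17 / 1532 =-0.01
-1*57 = -57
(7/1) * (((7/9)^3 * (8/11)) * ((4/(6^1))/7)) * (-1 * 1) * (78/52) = -2744/8019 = -0.34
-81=-81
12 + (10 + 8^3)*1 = 534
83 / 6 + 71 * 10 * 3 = 12863 / 6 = 2143.83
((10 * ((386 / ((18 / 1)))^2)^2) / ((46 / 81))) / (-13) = -6937440005 / 24219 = -286446.18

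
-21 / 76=-0.28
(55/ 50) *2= 11/ 5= 2.20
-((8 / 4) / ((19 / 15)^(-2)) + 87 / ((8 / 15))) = -299401 / 1800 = -166.33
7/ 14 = 1/ 2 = 0.50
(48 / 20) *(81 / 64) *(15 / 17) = 729 / 272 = 2.68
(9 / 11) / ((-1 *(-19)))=9 / 209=0.04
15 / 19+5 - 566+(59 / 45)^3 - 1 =-967763674 / 1731375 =-558.96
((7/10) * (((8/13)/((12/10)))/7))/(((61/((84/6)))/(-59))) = -1652/2379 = -0.69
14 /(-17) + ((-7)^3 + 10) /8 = -5773 /136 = -42.45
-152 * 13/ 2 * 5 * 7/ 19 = -1820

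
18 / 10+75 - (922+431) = -6381 / 5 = -1276.20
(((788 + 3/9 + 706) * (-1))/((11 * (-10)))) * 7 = 31381/330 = 95.09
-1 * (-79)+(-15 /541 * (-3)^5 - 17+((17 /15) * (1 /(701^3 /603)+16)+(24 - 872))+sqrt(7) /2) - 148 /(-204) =-12045211728721213 /15840549564485+sqrt(7) /2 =-759.08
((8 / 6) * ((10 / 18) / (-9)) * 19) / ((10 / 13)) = -494 / 243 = -2.03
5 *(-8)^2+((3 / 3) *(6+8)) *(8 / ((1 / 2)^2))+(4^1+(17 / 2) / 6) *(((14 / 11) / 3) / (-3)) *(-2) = 228551 / 297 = 769.53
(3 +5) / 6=4 / 3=1.33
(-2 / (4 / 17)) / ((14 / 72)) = -43.71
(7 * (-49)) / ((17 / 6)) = -2058 / 17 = -121.06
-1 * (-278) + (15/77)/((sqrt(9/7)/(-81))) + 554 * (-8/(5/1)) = -3042/5 - 405 * sqrt(7)/77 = -622.32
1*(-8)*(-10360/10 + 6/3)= 8272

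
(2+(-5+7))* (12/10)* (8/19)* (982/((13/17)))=3205248/1235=2595.34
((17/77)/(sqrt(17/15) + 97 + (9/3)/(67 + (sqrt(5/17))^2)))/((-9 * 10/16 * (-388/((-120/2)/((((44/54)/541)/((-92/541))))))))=423968238720/60029985432109 - 26477568 * sqrt(255)/5457271402919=0.01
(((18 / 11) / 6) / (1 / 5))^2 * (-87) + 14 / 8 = -77453 / 484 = -160.03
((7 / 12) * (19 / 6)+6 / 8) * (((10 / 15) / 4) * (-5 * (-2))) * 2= 935 / 108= 8.66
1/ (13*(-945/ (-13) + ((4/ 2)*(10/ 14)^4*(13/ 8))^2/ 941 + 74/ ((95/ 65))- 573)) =-1649102033264/ 9640287001226545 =-0.00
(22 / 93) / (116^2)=11 / 625704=0.00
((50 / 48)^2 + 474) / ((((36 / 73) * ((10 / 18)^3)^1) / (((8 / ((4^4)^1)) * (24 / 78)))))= 179787393 / 3328000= 54.02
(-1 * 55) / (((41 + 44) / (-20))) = 220 / 17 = 12.94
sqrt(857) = 29.27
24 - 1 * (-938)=962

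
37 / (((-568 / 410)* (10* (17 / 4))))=-1517 / 2414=-0.63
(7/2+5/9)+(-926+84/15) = -82471/90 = -916.34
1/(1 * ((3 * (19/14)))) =14/57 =0.25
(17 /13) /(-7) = -17 /91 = -0.19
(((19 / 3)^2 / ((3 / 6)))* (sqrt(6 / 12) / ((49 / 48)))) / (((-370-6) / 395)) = -285190* sqrt(2) / 6909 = -58.38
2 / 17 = 0.12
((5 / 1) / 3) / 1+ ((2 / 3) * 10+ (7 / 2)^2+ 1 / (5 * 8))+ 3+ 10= 4033 / 120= 33.61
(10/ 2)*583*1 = 2915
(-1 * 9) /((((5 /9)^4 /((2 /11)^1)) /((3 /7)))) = -354294 /48125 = -7.36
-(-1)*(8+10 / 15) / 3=26 / 9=2.89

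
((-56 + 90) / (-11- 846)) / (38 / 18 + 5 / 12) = -1224 / 77987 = -0.02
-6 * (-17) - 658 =-556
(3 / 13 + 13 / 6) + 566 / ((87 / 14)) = 211447 / 2262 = 93.48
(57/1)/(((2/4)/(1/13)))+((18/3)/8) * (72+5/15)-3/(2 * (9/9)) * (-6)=3745/52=72.02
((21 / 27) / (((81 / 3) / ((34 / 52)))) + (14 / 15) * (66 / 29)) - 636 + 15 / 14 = -2028954251 / 3206385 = -632.79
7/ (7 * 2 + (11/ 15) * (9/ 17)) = 595/ 1223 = 0.49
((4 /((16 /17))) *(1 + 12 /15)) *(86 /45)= 731 /50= 14.62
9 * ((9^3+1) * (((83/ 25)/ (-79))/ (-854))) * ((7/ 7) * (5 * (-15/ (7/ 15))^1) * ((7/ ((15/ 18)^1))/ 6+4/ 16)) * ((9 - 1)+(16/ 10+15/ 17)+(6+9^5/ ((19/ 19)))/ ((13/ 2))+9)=-81471516125373/ 104369902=-780603.55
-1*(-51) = 51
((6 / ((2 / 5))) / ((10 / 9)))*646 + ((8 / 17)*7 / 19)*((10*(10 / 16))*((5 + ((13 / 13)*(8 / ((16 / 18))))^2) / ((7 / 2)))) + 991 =3145576 / 323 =9738.63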